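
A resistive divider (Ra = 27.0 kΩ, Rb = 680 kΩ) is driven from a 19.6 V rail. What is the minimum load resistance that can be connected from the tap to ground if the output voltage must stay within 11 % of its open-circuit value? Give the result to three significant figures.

Output resistance R_th = Ra‖Rb = (27.0 × 680)/707.0 = 25.97 kΩ.
The fractional drop is R_th/(R_th + R_L); requiring this ≤ 0.110 gives R_L ≥ R_th(1/0.110 − 1) = 25.97 × 8.091 = 210 kΩ.

R_L(min) ≈ 210 kΩ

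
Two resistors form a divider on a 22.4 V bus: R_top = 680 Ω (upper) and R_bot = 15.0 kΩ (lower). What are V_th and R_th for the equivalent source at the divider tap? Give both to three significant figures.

V_th = 21.4 V, R_th = 651 Ω

V_th is the open-circuit tap voltage: 22.4 × 15000/(680 + 15000) = 21.4 V.
With the supply zeroed, R_top and R_bot appear in parallel from the tap: R_th = R_top‖R_bot = (680 × 15000)/15680 = 651 Ω.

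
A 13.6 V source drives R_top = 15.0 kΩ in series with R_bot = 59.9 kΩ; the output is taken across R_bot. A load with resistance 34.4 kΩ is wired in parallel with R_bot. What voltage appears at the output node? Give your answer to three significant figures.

V_out ≈ 8.06 V

The load sits in parallel with R_bot: R_bot‖R_L = (59.9 × 34.4) / (59.9 + 34.4) = 21.85 kΩ.
V_out = 13.6 × 21.85 / (15.0 + 21.85) = 13.6 × 21.85/36.85 = 8.06 V.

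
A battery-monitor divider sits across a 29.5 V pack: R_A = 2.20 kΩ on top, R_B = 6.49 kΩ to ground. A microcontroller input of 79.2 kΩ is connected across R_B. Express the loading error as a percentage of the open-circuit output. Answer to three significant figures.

The divider's output (Thévenin) resistance is R_A‖R_B = 1.643 kΩ.
Fractional drop under load = R_th/(R_th + R_L) = 1.643 / (1.643 + 79.2) = 0.02032.
So the output falls by 2.03 %.

2.03 %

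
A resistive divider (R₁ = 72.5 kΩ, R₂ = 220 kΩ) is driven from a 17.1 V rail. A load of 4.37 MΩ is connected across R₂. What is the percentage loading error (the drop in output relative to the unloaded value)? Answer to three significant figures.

1.23 %

The divider's output (Thévenin) resistance is R₁‖R₂ = 54.53 kΩ.
Fractional drop under load = R_th/(R_th + R_L) = 54.53 / (54.53 + 4370) = 0.01232.
So the output falls by 1.23 %.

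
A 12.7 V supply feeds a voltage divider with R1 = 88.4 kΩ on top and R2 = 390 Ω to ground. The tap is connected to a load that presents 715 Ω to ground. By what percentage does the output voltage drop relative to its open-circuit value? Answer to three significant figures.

Unloaded V = 12.7 × 390/88790 = 0.05578 V.
Loaded: R2‖R_L = 252.4 Ω, giving V = 12.7 × 252.4/88650 = 0.03615 V.
Drop = (0.05578 − 0.03615) / 0.05578 = 35.2 %.

35.2 %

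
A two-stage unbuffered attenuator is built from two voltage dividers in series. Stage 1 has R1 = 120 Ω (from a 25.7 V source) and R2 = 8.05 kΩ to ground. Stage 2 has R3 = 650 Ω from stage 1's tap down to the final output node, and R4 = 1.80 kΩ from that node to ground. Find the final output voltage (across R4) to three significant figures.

Stage 2 presents R3+R4 = 2450 Ω as a load on stage 1's tap.
Stage 1's lower leg becomes R2‖(R3+R4) = 1878 Ω, so V_mid = 25.7 × 1878/1998 = 24.16 V.
Stage 2 is itself unloaded: V_out = V_mid × R4/(R3+R4) = 24.16 × 1800/2450 = 17.7 V.

V_out ≈ 17.7 V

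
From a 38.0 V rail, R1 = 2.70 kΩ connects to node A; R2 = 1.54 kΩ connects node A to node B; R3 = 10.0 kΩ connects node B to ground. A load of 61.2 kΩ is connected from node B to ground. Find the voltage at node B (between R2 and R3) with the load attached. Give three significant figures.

V ≈ 25.4 V

At node B, R3 is in parallel with the load: R3‖R_L = 8.596 kΩ.
Below node A the resistance is R2 + (R3‖R_L) = 10.14 kΩ, so V_A = 38.0 × 10.14/12.84 = 30.01 V.
Then V_B = V_A × (R3‖R_L)/(R2 + R3‖R_L) = 30.01 × 8.596/10.14 = 25.4 V.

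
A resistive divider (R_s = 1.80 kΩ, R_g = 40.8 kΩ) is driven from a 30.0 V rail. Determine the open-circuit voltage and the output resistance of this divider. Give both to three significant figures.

V_th is the open-circuit tap voltage: 30.0 × 40.8/(1.80 + 40.8) = 28.7 V.
With the supply zeroed, R_s and R_g appear in parallel from the tap: R_th = R_s‖R_g = (1.80 × 40.8)/42.60 = 1.72 kΩ.

V_th = 28.7 V, R_th = 1.72 kΩ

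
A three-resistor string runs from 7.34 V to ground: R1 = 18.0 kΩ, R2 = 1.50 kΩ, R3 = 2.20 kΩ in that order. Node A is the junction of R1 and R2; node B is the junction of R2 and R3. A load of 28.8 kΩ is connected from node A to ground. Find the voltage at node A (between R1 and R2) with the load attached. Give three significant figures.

V ≈ 1.13 V

Below node A the series string R2+R3 = 3.700 kΩ sits in parallel with the 28.8 kΩ load: 3.279 kΩ.
V_A = 7.34 × 3.279/(18.0 + 3.279) = 1.13 V.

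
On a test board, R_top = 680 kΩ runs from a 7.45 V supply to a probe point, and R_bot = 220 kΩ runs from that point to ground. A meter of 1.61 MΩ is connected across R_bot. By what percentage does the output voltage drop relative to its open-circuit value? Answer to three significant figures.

9.36 %

Unloaded V = 7.45 × 220/900.0 = 1.8211 V.
Loaded: R_bot‖R_L = 193.6 kΩ, giving V = 7.45 × 193.6/873.6 = 1.6507 V.
Drop = (1.8211 − 1.6507) / 1.8211 = 9.36 %.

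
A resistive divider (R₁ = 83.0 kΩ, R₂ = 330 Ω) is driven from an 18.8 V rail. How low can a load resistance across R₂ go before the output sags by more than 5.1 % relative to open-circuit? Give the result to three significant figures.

Output resistance R_th = R₁‖R₂ = (83000 × 330)/83330 = 328.7 Ω.
The fractional drop is R_th/(R_th + R_L); requiring this ≤ 0.0510 gives R_L ≥ R_th(1/0.0510 − 1) = 328.7 × 18.61 = 6.12 kΩ.

R_L(min) ≈ 6.12 kΩ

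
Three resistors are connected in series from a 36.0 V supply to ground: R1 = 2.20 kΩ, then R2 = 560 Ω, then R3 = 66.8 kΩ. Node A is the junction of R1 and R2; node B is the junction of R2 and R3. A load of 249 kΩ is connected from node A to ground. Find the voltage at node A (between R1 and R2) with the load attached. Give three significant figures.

V ≈ 34.6 V

Below node A the series string R2+R3 = 67360 Ω sits in parallel with the 249000 Ω load: 53020 Ω.
V_A = 36.0 × 53020/(2200 + 53020) = 34.6 V.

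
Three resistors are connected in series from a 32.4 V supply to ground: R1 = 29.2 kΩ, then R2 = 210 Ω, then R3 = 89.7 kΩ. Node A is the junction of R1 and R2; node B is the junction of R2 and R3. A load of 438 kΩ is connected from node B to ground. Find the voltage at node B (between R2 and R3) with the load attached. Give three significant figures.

V ≈ 23.2 V

At node B, R3 is in parallel with the load: R3‖R_L = 74450 Ω.
Below node A the resistance is R2 + (R3‖R_L) = 74660 Ω, so V_A = 32.4 × 74660/103900 = 23.29 V.
Then V_B = V_A × (R3‖R_L)/(R2 + R3‖R_L) = 23.29 × 74450/74660 = 23.2 V.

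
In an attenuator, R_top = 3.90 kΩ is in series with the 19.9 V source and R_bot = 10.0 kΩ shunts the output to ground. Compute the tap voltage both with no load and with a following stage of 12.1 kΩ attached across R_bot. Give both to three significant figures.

Unloaded: 14.3 V; loaded: 11.6 V

Open-circuit: V = 19.9 × 10.0/(3.90 + 10.0) = 14.3 V.
With the load, R_bot becomes R_bot‖R_L = 5.475 kΩ, so V = 19.9 × 5.475/9.375 = 11.6 V.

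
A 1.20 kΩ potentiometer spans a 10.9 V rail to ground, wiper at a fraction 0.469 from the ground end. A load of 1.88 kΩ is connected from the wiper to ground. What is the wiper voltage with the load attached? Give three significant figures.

V ≈ 4.41 V

The wiper splits the pot into (1−α)R = 637.2 Ω above and αR = 562.8 Ω below.
Lower section ‖ load = 433.1 Ω.
V_wiper = 10.9 × 433.1/(637.2 + 433.1) = 4.41 V.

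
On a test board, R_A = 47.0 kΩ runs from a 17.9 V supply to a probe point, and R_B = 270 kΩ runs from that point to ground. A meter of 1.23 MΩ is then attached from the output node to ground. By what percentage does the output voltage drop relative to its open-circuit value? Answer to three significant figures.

3.15 %

The divider's output (Thévenin) resistance is R_A‖R_B = 40.03 kΩ.
Fractional drop under load = R_th/(R_th + R_L) = 40.03 / (40.03 + 1230) = 0.03152.
So the output falls by 3.15 %.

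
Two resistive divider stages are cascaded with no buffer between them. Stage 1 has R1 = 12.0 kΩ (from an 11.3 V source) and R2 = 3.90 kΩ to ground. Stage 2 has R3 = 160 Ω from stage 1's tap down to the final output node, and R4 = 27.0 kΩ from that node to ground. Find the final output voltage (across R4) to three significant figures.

V_out ≈ 2.49 V

Stage 2 presents R3+R4 = 27160 Ω as a load on stage 1's tap.
Stage 1's lower leg becomes R2‖(R3+R4) = 3410 Ω, so V_mid = 11.3 × 3410/15410 = 2.501 V.
Stage 2 is itself unloaded: V_out = V_mid × R4/(R3+R4) = 2.501 × 27000/27160 = 2.49 V.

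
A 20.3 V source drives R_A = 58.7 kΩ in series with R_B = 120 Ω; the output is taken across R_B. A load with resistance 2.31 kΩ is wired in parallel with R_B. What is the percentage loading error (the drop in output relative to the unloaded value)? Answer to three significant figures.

The divider's output (Thévenin) resistance is R_A‖R_B = 119.8 Ω.
Fractional drop under load = R_th/(R_th + R_L) = 119.8 / (119.8 + 2310) = 0.04929.
So the output falls by 4.93 %.

4.93 %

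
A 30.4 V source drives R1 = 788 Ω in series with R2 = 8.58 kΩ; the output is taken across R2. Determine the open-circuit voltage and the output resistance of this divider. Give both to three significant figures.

V_th is the open-circuit tap voltage: 30.4 × 8580/(788 + 8580) = 27.8 V.
With the supply zeroed, R1 and R2 appear in parallel from the tap: R_th = R1‖R2 = (788 × 8580)/9368 = 722 Ω.

V_th = 27.8 V, R_th = 722 Ω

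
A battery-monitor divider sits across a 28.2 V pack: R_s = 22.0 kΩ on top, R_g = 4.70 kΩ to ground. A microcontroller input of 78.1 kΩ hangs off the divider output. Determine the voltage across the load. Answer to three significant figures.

V_out ≈ 4.73 V

The load sits in parallel with R_g: R_g‖R_L = (4.70 × 78.1) / (4.70 + 78.1) = 4.433 kΩ.
V_out = 28.2 × 4.433 / (22.0 + 4.433) = 28.2 × 4.433/26.43 = 4.73 V.
(Unloaded it would have been 4.96 V.)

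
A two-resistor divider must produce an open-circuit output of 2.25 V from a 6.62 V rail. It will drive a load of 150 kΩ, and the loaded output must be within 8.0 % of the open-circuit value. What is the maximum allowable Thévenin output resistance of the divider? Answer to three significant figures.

Loading drop = R_th/(R_th + R_L) ≤ 0.0800, so R_th ≤ R_L · ε/(1−ε) = 150 kΩ × 0.0800/0.9200 = 13.0 kΩ.
(Any R1, R2 with R2/(R1+R2) = 0.340 and R1‖R2 ≤ 13.0 kΩ will meet the spec.)

R_th ≤ 13.0 kΩ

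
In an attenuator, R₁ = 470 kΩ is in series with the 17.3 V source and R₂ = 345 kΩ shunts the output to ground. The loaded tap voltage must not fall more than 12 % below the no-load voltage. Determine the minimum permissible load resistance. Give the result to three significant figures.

Output resistance R_th = R₁‖R₂ = (470 × 345)/815.0 = 199.0 kΩ.
The fractional drop is R_th/(R_th + R_L); requiring this ≤ 0.120 gives R_L ≥ R_th(1/0.120 − 1) = 199.0 × 7.333 = 1.46 MΩ.

R_L(min) ≈ 1.46 MΩ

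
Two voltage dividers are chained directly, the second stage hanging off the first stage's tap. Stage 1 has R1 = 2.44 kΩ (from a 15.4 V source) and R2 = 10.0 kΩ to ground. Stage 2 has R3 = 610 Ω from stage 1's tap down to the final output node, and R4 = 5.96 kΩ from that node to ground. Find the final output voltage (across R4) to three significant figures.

V_out ≈ 8.65 V

Stage 2 presents R3+R4 = 6570 Ω as a load on stage 1's tap.
Stage 1's lower leg becomes R2‖(R3+R4) = 3965 Ω, so V_mid = 15.4 × 3965/6405 = 9.533 V.
Stage 2 is itself unloaded: V_out = V_mid × R4/(R3+R4) = 9.533 × 5960/6570 = 8.65 V.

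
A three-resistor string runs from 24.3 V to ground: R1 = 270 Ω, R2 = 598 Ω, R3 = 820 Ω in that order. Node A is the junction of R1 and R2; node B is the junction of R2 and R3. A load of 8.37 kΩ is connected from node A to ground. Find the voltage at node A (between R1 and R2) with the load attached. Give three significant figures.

Below node A the series string R2+R3 = 1418 Ω sits in parallel with the 8370 Ω load: 1213 Ω.
V_A = 24.3 × 1213/(270 + 1213) = 19.9 V.

V ≈ 19.9 V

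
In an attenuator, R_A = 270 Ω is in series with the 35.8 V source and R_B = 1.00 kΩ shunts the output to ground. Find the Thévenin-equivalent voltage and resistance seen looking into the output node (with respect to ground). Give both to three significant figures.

V_th is the open-circuit tap voltage: 35.8 × 1000/(270 + 1000) = 28.2 V.
With the supply zeroed, R_A and R_B appear in parallel from the tap: R_th = R_A‖R_B = (270 × 1000)/1270 = 213 Ω.

V_th = 28.2 V, R_th = 213 Ω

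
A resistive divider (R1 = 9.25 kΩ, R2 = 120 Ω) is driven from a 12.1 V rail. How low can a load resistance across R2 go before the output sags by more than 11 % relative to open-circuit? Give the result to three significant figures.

Output resistance R_th = R1‖R2 = (9250 × 120)/9370 = 118.5 Ω.
The fractional drop is R_th/(R_th + R_L); requiring this ≤ 0.110 gives R_L ≥ R_th(1/0.110 − 1) = 118.5 × 8.091 = 958 Ω.

R_L(min) ≈ 958 Ω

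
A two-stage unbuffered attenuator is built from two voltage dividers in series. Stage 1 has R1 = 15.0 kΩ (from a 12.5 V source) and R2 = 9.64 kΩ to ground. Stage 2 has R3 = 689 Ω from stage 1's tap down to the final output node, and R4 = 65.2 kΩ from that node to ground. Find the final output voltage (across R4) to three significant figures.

V_out ≈ 4.44 V

Stage 2 presents R3+R4 = 65890 Ω as a load on stage 1's tap.
Stage 1's lower leg becomes R2‖(R3+R4) = 8410 Ω, so V_mid = 12.5 × 8410/23410 = 4.490 V.
Stage 2 is itself unloaded: V_out = V_mid × R4/(R3+R4) = 4.490 × 65200/65890 = 4.44 V.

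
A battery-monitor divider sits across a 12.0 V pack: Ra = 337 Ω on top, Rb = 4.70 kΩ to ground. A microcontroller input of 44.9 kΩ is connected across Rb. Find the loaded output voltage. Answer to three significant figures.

V_out ≈ 11.1 V

The load sits in parallel with Rb: Rb‖R_L = (4700 × 44900) / (4700 + 44900) = 4255 Ω.
V_out = 12.0 × 4255 / (337 + 4255) = 12.0 × 4255/4592 = 11.1 V.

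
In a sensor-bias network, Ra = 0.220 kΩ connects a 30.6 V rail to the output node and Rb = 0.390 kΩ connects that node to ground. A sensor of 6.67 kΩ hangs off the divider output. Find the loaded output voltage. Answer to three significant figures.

V_out ≈ 19.2 V

The load sits in parallel with Rb: Rb‖R_L = (390 × 6670) / (390 + 6670) = 368.5 Ω.
V_out = 30.6 × 368.5 / (220 + 368.5) = 30.6 × 368.5/588.5 = 19.2 V.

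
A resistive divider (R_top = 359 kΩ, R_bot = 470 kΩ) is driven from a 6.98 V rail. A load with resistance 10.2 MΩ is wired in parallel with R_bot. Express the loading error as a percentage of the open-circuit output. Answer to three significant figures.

The divider's output (Thévenin) resistance is R_top‖R_bot = 203.5 kΩ.
Fractional drop under load = R_th/(R_th + R_L) = 203.5 / (203.5 + 10200) = 0.01956.
So the output falls by 1.96 %.

1.96 %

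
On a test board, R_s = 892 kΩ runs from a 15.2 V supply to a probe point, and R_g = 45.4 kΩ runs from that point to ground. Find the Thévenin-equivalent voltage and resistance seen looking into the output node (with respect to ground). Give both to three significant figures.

V_th is the open-circuit tap voltage: 15.2 × 45.4/(892 + 45.4) = 0.736 V.
With the supply zeroed, R_s and R_g appear in parallel from the tap: R_th = R_s‖R_g = (892 × 45.4)/937.4 = 43.2 kΩ.

V_th = 0.736 V, R_th = 43.2 kΩ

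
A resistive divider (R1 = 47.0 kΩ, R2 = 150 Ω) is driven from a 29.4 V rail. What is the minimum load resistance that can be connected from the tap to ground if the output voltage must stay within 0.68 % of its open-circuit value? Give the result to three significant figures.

R_L(min) ≈ 21.8 kΩ

Output resistance R_th = R1‖R2 = (47000 × 150)/47150 = 149.5 Ω.
The fractional drop is R_th/(R_th + R_L); requiring this ≤ 0.00680 gives R_L ≥ R_th(1/0.00680 − 1) = 149.5 × 146.1 = 21.8 kΩ.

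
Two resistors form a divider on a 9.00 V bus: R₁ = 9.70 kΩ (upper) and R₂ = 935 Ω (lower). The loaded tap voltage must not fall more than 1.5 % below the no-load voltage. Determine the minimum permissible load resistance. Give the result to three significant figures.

Output resistance R_th = R₁‖R₂ = (9700 × 935)/10640 = 852.8 Ω.
The fractional drop is R_th/(R_th + R_L); requiring this ≤ 0.0150 gives R_L ≥ R_th(1/0.0150 − 1) = 852.8 × 65.67 = 56.0 kΩ.

R_L(min) ≈ 56.0 kΩ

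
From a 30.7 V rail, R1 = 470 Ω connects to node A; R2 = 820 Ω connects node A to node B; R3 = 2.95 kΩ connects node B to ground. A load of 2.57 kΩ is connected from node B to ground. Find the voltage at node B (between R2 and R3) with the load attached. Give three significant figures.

At node B, R3 is in parallel with the load: R3‖R_L = 1373 Ω.
Below node A the resistance is R2 + (R3‖R_L) = 2193 Ω, so V_A = 30.7 × 2193/2663 = 25.28 V.
Then V_B = V_A × (R3‖R_L)/(R2 + R3‖R_L) = 25.28 × 1373/2193 = 15.8 V.

V ≈ 15.8 V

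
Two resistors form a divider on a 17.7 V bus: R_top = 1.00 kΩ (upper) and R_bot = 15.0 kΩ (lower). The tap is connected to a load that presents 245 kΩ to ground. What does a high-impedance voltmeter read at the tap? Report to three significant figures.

The load sits in parallel with R_bot: R_bot‖R_L = (15.0 × 245) / (15.0 + 245) = 14.13 kΩ.
V_out = 17.7 × 14.13 / (1.00 + 14.13) = 17.7 × 14.13/15.13 = 16.5 V.
(Unloaded it would have been 16.6 V.)

V_out ≈ 16.5 V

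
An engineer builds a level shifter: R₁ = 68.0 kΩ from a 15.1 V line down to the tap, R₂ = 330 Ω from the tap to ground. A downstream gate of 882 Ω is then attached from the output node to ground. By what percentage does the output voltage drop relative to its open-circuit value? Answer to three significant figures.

27.1 %

The divider's output (Thévenin) resistance is R₁‖R₂ = 328.4 Ω.
Fractional drop under load = R_th/(R_th + R_L) = 328.4 / (328.4 + 882) = 0.2713.
So the output falls by 27.1 %.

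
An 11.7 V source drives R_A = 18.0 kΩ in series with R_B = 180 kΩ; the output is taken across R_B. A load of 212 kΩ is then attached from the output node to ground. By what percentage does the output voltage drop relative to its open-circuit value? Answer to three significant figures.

7.17 %

The divider's output (Thévenin) resistance is R_A‖R_B = 16.36 kΩ.
Fractional drop under load = R_th/(R_th + R_L) = 16.36 / (16.36 + 212) = 0.07166.
So the output falls by 7.17 %.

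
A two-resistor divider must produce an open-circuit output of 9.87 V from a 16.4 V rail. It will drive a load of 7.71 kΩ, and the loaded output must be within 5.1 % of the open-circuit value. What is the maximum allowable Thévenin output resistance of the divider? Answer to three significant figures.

R_th ≤ 414 Ω

Loading drop = R_th/(R_th + R_L) ≤ 0.0510, so R_th ≤ R_L · ε/(1−ε) = 7.71 kΩ × 0.0510/0.9490 = 414 Ω.
(Any R1, R2 with R2/(R1+R2) = 0.602 and R1‖R2 ≤ 414 Ω will meet the spec.)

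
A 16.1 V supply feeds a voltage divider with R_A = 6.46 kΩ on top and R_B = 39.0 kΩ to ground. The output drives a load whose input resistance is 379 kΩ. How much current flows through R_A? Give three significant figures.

R_B‖R_L = 35.36 kΩ, so the source sees R_A + R_B‖R_L = 41.82 kΩ.
I = 16.1 V / 41.82 kΩ = 0.385 mA.

I ≈ 0.385 mA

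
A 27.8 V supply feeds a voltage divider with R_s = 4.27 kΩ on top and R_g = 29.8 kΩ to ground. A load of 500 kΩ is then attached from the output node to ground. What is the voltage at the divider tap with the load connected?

V_out ≈ 24.1 V

The load sits in parallel with R_g: R_g‖R_L = (29.8 × 500) / (29.8 + 500) = 28.12 kΩ.
V_out = 27.8 × 28.12 / (4.27 + 28.12) = 27.8 × 28.12/32.39 = 24.1 V.
(Unloaded it would have been 24.3 V.)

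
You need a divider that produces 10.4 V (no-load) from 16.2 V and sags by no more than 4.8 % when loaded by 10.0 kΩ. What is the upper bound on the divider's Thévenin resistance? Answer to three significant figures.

R_th ≤ 504 Ω

Loading drop = R_th/(R_th + R_L) ≤ 0.0480, so R_th ≤ R_L · ε/(1−ε) = 10.0 kΩ × 0.0480/0.9520 = 504 Ω.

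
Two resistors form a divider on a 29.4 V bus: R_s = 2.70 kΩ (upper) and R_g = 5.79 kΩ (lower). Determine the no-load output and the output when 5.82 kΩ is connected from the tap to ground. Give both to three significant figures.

Open-circuit: V = 29.4 × 5.79/(2.70 + 5.79) = 20.1 V.
With the load, R_g becomes R_g‖R_L = 2.902 kΩ, so V = 29.4 × 2.902/5.602 = 15.2 V.

Unloaded: 20.1 V; loaded: 15.2 V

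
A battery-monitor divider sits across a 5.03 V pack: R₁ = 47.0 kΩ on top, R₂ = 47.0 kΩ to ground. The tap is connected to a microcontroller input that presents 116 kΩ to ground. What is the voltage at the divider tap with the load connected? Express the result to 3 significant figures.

The load sits in parallel with R₂: R₂‖R_L = (47.0 × 116) / (47.0 + 116) = 33.45 kΩ.
V_out = 5.03 × 33.45 / (47.0 + 33.45) = 5.03 × 33.45/80.45 = 2.09 V.

V_out ≈ 2.09 V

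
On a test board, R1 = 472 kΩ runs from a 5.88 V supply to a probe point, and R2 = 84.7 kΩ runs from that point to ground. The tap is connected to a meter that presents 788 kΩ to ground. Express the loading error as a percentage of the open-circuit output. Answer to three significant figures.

8.35 %

Unloaded V = 5.88 × 84.7/556.7 = 0.89462 V.
Loaded: R2‖R_L = 76.48 kΩ, giving V = 5.88 × 76.48/548.5 = 0.81990 V.
Drop = (0.89462 − 0.81990) / 0.89462 = 8.35 %.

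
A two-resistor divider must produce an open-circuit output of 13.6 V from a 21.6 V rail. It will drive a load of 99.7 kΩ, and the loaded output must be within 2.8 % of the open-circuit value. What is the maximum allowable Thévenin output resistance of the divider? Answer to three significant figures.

R_th ≤ 2.87 kΩ

Loading drop = R_th/(R_th + R_L) ≤ 0.0280, so R_th ≤ R_L · ε/(1−ε) = 99.7 kΩ × 0.0280/0.9720 = 2.87 kΩ.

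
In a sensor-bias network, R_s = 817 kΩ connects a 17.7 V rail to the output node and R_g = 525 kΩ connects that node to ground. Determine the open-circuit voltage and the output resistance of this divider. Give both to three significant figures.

V_th = 6.92 V, R_th = 320 kΩ

V_th is the open-circuit tap voltage: 17.7 × 525/(817 + 525) = 6.92 V.
With the supply zeroed, R_s and R_g appear in parallel from the tap: R_th = R_s‖R_g = (817 × 525)/1342 = 320 kΩ.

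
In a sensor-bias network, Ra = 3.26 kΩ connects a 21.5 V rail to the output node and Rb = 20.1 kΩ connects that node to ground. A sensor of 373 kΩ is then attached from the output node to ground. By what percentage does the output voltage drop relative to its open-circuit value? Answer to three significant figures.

0.746 %

The divider's output (Thévenin) resistance is Ra‖Rb = 2.805 kΩ.
Fractional drop under load = R_th/(R_th + R_L) = 2.805 / (2.805 + 373) = 0.007464.
So the output falls by 0.746 %.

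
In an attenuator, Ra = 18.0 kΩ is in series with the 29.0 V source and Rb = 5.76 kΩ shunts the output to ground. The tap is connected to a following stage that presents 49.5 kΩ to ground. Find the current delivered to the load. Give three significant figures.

Rb‖R_L = 5.160 kΩ; V_out = 29.0 × 5.160/23.16 = 6.461 V.
I_L = V_out / R_L = 6.461 / 49.5 kΩ = 0.131 mA.

I_L ≈ 0.131 mA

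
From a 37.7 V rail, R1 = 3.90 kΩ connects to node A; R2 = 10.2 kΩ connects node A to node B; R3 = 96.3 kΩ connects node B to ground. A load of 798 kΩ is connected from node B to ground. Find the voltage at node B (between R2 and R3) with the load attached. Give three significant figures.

V ≈ 32.4 V

At node B, R3 is in parallel with the load: R3‖R_L = 85.93 kΩ.
Below node A the resistance is R2 + (R3‖R_L) = 96.13 kΩ, so V_A = 37.7 × 96.13/100.0 = 36.23 V.
Then V_B = V_A × (R3‖R_L)/(R2 + R3‖R_L) = 36.23 × 85.93/96.13 = 32.4 V.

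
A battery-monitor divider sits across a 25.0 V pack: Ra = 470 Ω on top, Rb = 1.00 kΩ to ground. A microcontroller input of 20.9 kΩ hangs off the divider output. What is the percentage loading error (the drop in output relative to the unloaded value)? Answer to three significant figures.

1.51 %

The divider's output (Thévenin) resistance is Ra‖Rb = 319.7 Ω.
Fractional drop under load = R_th/(R_th + R_L) = 319.7 / (319.7 + 20900) = 0.01507.
So the output falls by 1.51 %.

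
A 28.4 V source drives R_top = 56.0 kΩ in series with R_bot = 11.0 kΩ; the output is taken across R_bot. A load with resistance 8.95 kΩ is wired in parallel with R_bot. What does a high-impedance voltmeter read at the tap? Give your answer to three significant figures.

The load sits in parallel with R_bot: R_bot‖R_L = (11.0 × 8.95) / (11.0 + 8.95) = 4.935 kΩ.
V_out = 28.4 × 4.935 / (56.0 + 4.935) = 28.4 × 4.935/60.93 = 2.30 V.
(Unloaded it would have been 4.66 V.)

V_out ≈ 2.30 V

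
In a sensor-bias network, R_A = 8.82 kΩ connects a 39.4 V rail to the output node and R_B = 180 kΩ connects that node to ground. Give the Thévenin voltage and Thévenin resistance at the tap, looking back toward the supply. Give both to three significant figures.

V_th is the open-circuit tap voltage: 39.4 × 180/(8.82 + 180) = 37.6 V.
With the supply zeroed, R_A and R_B appear in parallel from the tap: R_th = R_A‖R_B = (8.82 × 180)/188.8 = 8.41 kΩ.

V_th = 37.6 V, R_th = 8.41 kΩ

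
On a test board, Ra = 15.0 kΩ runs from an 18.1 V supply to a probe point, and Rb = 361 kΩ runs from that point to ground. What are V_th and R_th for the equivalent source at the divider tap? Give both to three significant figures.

V_th is the open-circuit tap voltage: 18.1 × 361/(15.0 + 361) = 17.4 V.
With the supply zeroed, Ra and Rb appear in parallel from the tap: R_th = Ra‖Rb = (15.0 × 361)/376.0 = 14.4 kΩ.

V_th = 17.4 V, R_th = 14.4 kΩ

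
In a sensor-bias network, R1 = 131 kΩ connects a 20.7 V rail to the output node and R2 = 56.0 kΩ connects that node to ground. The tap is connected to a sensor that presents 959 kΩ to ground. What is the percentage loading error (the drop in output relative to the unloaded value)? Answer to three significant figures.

The divider's output (Thévenin) resistance is R1‖R2 = 39.23 kΩ.
Fractional drop under load = R_th/(R_th + R_L) = 39.23 / (39.23 + 959) = 0.03930.
So the output falls by 3.93 %.

3.93 %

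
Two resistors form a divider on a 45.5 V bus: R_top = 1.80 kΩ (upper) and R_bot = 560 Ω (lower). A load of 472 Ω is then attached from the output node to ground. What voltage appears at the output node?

V_out ≈ 5.67 V

The load sits in parallel with R_bot: R_bot‖R_L = (560 × 472) / (560 + 472) = 256.1 Ω.
V_out = 45.5 × 256.1 / (1800 + 256.1) = 45.5 × 256.1/2056 = 5.67 V.
(Unloaded it would have been 10.8 V.)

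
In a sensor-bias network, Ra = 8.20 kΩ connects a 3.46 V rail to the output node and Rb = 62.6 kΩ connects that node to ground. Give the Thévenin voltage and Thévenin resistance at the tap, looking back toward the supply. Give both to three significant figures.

V_th is the open-circuit tap voltage: 3.46 × 62.6/(8.20 + 62.6) = 3.06 V.
With the supply zeroed, Ra and Rb appear in parallel from the tap: R_th = Ra‖Rb = (8.20 × 62.6)/70.80 = 7.25 kΩ.

V_th = 3.06 V, R_th = 7.25 kΩ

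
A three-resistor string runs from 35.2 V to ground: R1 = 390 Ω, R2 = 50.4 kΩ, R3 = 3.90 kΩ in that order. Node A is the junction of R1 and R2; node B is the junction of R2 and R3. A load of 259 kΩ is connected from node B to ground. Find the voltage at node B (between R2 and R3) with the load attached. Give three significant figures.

At node B, R3 is in parallel with the load: R3‖R_L = 3842 Ω.
Below node A the resistance is R2 + (R3‖R_L) = 54240 Ω, so V_A = 35.2 × 54240/54630 = 34.95 V.
Then V_B = V_A × (R3‖R_L)/(R2 + R3‖R_L) = 34.95 × 3842/54240 = 2.48 V.

V ≈ 2.48 V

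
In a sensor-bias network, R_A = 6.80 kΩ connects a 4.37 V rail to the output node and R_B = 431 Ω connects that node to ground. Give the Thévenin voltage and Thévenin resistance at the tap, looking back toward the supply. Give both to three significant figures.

V_th is the open-circuit tap voltage: 4.37 × 431/(6800 + 431) = 0.260 V.
With the supply zeroed, R_A and R_B appear in parallel from the tap: R_th = R_A‖R_B = (6800 × 431)/7231 = 405 Ω.

V_th = 0.260 V, R_th = 405 Ω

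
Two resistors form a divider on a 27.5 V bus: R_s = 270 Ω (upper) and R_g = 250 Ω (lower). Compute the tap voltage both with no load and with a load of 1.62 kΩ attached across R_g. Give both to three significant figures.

Unloaded: 13.2 V; loaded: 12.2 V

Open-circuit: V = 27.5 × 250/(270 + 250) = 13.2 V.
With the load, R_g becomes R_g‖R_L = 216.6 Ω, so V = 27.5 × 216.6/486.6 = 12.2 V.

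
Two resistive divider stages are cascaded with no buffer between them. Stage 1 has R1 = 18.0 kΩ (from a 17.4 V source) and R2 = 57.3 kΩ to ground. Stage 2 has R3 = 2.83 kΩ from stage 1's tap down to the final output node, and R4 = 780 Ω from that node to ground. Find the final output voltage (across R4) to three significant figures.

V_out ≈ 0.597 V

Stage 2 presents R3+R4 = 3610 Ω as a load on stage 1's tap.
Stage 1's lower leg becomes R2‖(R3+R4) = 3396 Ω, so V_mid = 17.4 × 3396/21400 = 2.762 V.
Stage 2 is itself unloaded: V_out = V_mid × R4/(R3+R4) = 2.762 × 780/3610 = 0.597 V.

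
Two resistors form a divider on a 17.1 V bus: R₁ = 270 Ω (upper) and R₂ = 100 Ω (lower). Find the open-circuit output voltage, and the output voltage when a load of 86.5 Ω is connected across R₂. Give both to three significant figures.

Unloaded: 4.62 V; loaded: 2.51 V

Open-circuit: V = 17.1 × 100/(270 + 100) = 4.62 V.
With the load, R₂ becomes R₂‖R_L = 46.38 Ω, so V = 17.1 × 46.38/316.4 = 2.51 V.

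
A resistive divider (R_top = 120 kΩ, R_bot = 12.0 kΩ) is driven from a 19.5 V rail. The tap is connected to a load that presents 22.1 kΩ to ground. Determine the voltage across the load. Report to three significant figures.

V_out ≈ 1.19 V

The load sits in parallel with R_bot: R_bot‖R_L = (12.0 × 22.1) / (12.0 + 22.1) = 7.777 kΩ.
V_out = 19.5 × 7.777 / (120 + 7.777) = 19.5 × 7.777/127.8 = 1.19 V.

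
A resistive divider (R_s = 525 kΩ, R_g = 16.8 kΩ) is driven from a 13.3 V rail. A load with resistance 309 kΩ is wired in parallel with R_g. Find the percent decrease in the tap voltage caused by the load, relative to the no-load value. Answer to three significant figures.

The divider's output (Thévenin) resistance is R_s‖R_g = 16.28 kΩ.
Fractional drop under load = R_th/(R_th + R_L) = 16.28 / (16.28 + 309) = 0.05005.
So the output falls by 5.00 %.

5.00 %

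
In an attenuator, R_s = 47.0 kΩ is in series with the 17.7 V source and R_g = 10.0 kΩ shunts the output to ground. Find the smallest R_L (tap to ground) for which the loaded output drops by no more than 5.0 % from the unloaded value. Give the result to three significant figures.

Output resistance R_th = R_s‖R_g = (47.0 × 10.0)/57.00 = 8.246 kΩ.
The fractional drop is R_th/(R_th + R_L); requiring this ≤ 0.0500 gives R_L ≥ R_th(1/0.0500 − 1) = 8.246 × 19.00 = 157 kΩ.

R_L(min) ≈ 157 kΩ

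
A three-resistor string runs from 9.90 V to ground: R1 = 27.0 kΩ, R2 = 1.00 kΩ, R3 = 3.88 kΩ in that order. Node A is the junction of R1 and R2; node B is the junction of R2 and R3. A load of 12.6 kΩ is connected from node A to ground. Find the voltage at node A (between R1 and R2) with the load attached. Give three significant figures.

V ≈ 1.14 V

Below node A the series string R2+R3 = 4.880 kΩ sits in parallel with the 12.6 kΩ load: 3.518 kΩ.
V_A = 9.90 × 3.518/(27.0 + 3.518) = 1.14 V.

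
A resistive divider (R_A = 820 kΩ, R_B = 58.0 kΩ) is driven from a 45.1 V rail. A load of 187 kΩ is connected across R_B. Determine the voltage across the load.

V_out ≈ 2.31 V

The load sits in parallel with R_B: R_B‖R_L = (58.0 × 187) / (58.0 + 187) = 44.27 kΩ.
V_out = 45.1 × 44.27 / (820 + 44.27) = 45.1 × 44.27/864.3 = 2.31 V.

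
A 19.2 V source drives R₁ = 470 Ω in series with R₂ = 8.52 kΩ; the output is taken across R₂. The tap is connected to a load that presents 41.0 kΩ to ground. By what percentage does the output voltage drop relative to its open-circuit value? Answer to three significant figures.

The divider's output (Thévenin) resistance is R₁‖R₂ = 445.4 Ω.
Fractional drop under load = R_th/(R_th + R_L) = 445.4 / (445.4 + 41000) = 0.01075.
So the output falls by 1.07 %.

1.07 %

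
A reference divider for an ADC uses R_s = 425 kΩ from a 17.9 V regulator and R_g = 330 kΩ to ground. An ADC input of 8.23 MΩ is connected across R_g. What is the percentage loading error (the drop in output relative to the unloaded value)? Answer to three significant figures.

The divider's output (Thévenin) resistance is R_s‖R_g = 185.8 kΩ.
Fractional drop under load = R_th/(R_th + R_L) = 185.8 / (185.8 + 8230) = 0.02207.
So the output falls by 2.21 %.

2.21 %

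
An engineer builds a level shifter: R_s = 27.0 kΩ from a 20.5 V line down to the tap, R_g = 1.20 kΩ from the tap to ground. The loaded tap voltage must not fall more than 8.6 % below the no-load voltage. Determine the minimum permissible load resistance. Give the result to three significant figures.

R_L(min) ≈ 12.2 kΩ

Output resistance R_th = R_s‖R_g = (27.0 × 1.20)/28.20 = 1.149 kΩ.
The fractional drop is R_th/(R_th + R_L); requiring this ≤ 0.0860 gives R_L ≥ R_th(1/0.0860 − 1) = 1.149 × 10.63 = 12.2 kΩ.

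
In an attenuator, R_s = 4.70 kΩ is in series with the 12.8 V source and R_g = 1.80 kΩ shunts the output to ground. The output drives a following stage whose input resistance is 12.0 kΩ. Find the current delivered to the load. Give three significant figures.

R_g‖R_L = 1.565 kΩ; V_out = 12.8 × 1.565/6.265 = 3.198 V.
I_L = V_out / R_L = 3.198 / 12.0 kΩ = 0.266 mA.

I_L ≈ 0.266 mA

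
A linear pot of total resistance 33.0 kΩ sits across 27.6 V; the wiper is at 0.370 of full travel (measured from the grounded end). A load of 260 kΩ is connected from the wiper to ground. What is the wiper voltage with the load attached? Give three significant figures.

V ≈ 9.92 V

The wiper splits the pot into (1−α)R = 20.79 kΩ above and αR = 12.21 kΩ below.
Lower section ‖ load = 11.66 kΩ.
V_wiper = 27.6 × 11.66/(20.79 + 11.66) = 9.92 V.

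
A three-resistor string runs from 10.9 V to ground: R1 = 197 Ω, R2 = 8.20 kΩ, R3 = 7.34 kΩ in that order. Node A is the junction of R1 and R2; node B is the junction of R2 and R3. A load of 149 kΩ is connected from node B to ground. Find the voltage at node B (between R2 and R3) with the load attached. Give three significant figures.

V ≈ 4.95 V

At node B, R3 is in parallel with the load: R3‖R_L = 6995 Ω.
Below node A the resistance is R2 + (R3‖R_L) = 15200 Ω, so V_A = 10.9 × 15200/15390 = 10.76 V.
Then V_B = V_A × (R3‖R_L)/(R2 + R3‖R_L) = 10.76 × 6995/15200 = 4.95 V.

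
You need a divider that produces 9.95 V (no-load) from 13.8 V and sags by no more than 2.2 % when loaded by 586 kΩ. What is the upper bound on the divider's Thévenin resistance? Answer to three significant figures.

R_th ≤ 13.2 kΩ

Loading drop = R_th/(R_th + R_L) ≤ 0.0220, so R_th ≤ R_L · ε/(1−ε) = 586 kΩ × 0.0220/0.9780 = 13.2 kΩ.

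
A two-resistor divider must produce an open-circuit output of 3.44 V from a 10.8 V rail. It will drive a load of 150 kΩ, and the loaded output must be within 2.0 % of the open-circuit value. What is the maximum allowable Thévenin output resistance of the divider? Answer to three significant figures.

R_th ≤ 3.06 kΩ

Loading drop = R_th/(R_th + R_L) ≤ 0.0200, so R_th ≤ R_L · ε/(1−ε) = 150 kΩ × 0.0200/0.9800 = 3.06 kΩ.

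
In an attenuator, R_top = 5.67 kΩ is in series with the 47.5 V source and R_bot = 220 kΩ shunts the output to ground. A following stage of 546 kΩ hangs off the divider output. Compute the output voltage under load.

V_out ≈ 45.8 V

The load sits in parallel with R_bot: R_bot‖R_L = (220 × 546) / (220 + 546) = 156.8 kΩ.
V_out = 47.5 × 156.8 / (5.67 + 156.8) = 47.5 × 156.8/162.5 = 45.8 V.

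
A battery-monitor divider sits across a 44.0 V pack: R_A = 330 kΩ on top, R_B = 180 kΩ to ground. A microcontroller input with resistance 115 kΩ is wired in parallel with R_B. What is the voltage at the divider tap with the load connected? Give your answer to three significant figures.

The load sits in parallel with R_B: R_B‖R_L = (180 × 115) / (180 + 115) = 70.17 kΩ.
V_out = 44.0 × 70.17 / (330 + 70.17) = 44.0 × 70.17/400.2 = 7.72 V.

V_out ≈ 7.72 V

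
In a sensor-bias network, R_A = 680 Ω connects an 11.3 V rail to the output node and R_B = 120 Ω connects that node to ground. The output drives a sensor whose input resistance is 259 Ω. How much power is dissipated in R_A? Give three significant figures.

P ≈ 150 mW

Total resistance from the source is R_A + (R_B‖R_L) = 762.0 Ω, so I = 11.3/762.0 Ω = 14.83 mA.
P = I²·R_A = (14.83 mA)² × 680 Ω = 150 mW.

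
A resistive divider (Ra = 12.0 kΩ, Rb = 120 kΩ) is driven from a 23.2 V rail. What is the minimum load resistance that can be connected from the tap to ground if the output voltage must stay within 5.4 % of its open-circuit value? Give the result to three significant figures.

Output resistance R_th = Ra‖Rb = (12.0 × 120)/132.0 = 10.91 kΩ.
The fractional drop is R_th/(R_th + R_L); requiring this ≤ 0.0540 gives R_L ≥ R_th(1/0.0540 − 1) = 10.91 × 17.52 = 191 kΩ.

R_L(min) ≈ 191 kΩ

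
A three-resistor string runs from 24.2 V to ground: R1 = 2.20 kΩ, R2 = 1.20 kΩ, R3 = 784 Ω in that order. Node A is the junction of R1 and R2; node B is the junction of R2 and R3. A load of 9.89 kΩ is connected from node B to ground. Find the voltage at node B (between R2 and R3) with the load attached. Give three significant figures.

V ≈ 4.26 V

At node B, R3 is in parallel with the load: R3‖R_L = 726.4 Ω.
Below node A the resistance is R2 + (R3‖R_L) = 1926 Ω, so V_A = 24.2 × 1926/4126 = 11.30 V.
Then V_B = V_A × (R3‖R_L)/(R2 + R3‖R_L) = 11.30 × 726.4/1926 = 4.26 V.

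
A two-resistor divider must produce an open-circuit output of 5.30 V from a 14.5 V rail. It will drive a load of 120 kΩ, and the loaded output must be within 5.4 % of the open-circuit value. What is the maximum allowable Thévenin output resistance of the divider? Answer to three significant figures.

Loading drop = R_th/(R_th + R_L) ≤ 0.0540, so R_th ≤ R_L · ε/(1−ε) = 120 kΩ × 0.0540/0.9460 = 6.85 kΩ.

R_th ≤ 6.85 kΩ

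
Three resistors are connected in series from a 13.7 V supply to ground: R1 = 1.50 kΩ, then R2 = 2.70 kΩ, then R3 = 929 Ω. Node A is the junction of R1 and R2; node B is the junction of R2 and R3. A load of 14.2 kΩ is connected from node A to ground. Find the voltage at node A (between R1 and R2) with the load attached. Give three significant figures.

Below node A the series string R2+R3 = 3629 Ω sits in parallel with the 14200 Ω load: 2890 Ω.
V_A = 13.7 × 2890/(1500 + 2890) = 9.02 V.

V ≈ 9.02 V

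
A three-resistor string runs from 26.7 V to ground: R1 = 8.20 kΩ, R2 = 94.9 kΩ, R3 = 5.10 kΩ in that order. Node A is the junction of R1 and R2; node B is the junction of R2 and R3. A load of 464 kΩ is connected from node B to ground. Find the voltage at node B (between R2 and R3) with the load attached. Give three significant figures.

V ≈ 1.25 V

At node B, R3 is in parallel with the load: R3‖R_L = 5.045 kΩ.
Below node A the resistance is R2 + (R3‖R_L) = 99.94 kΩ, so V_A = 26.7 × 99.94/108.1 = 24.68 V.
Then V_B = V_A × (R3‖R_L)/(R2 + R3‖R_L) = 24.68 × 5.045/99.94 = 1.25 V.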